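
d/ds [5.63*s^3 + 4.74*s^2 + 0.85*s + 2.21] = 16.89*s^2 + 9.48*s + 0.85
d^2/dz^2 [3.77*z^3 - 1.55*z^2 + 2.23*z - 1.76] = 22.62*z - 3.1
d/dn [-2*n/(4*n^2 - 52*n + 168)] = (n^2 - 42)/(2*(n^4 - 26*n^3 + 253*n^2 - 1092*n + 1764))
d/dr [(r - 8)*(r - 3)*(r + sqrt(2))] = 3*r^2 - 22*r + 2*sqrt(2)*r - 11*sqrt(2) + 24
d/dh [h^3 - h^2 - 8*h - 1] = 3*h^2 - 2*h - 8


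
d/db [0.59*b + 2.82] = 0.590000000000000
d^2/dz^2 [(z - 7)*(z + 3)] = 2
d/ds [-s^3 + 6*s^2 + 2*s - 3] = -3*s^2 + 12*s + 2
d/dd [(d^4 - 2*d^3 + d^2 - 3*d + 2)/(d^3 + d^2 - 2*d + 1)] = (d^6 + 2*d^5 - 9*d^4 + 18*d^3 - 11*d^2 - 2*d + 1)/(d^6 + 2*d^5 - 3*d^4 - 2*d^3 + 6*d^2 - 4*d + 1)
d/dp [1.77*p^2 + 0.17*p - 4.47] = 3.54*p + 0.17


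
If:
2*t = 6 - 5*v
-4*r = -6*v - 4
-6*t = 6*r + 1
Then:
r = 29/4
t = -89/12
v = 25/6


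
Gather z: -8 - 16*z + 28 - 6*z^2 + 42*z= -6*z^2 + 26*z + 20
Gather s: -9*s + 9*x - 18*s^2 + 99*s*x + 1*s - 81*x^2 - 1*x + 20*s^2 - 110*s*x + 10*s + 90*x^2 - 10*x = 2*s^2 + s*(2 - 11*x) + 9*x^2 - 2*x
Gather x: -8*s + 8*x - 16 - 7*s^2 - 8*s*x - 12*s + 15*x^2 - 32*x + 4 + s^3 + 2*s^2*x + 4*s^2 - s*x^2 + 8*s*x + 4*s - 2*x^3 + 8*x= s^3 - 3*s^2 - 16*s - 2*x^3 + x^2*(15 - s) + x*(2*s^2 - 16) - 12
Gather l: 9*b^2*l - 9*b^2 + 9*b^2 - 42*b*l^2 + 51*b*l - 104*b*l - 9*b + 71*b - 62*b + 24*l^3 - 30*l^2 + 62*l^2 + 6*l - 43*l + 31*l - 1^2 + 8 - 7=24*l^3 + l^2*(32 - 42*b) + l*(9*b^2 - 53*b - 6)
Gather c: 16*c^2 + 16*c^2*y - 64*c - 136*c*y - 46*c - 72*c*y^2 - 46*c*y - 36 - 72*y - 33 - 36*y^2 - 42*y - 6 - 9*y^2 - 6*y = c^2*(16*y + 16) + c*(-72*y^2 - 182*y - 110) - 45*y^2 - 120*y - 75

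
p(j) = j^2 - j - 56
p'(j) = 2*j - 1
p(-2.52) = -47.13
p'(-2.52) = -6.04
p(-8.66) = 27.66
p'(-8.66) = -18.32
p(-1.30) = -53.01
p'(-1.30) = -3.60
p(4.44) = -40.73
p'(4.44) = 7.88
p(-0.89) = -54.32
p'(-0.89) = -2.78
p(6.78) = -16.81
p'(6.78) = 12.56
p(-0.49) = -55.27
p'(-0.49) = -1.98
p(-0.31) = -55.59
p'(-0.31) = -1.62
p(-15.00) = 184.00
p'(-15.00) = -31.00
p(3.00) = -50.00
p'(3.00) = 5.00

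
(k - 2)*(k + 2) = k^2 - 4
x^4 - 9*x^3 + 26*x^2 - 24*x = x*(x - 4)*(x - 3)*(x - 2)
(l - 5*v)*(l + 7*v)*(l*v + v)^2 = l^4*v^2 + 2*l^3*v^3 + 2*l^3*v^2 - 35*l^2*v^4 + 4*l^2*v^3 + l^2*v^2 - 70*l*v^4 + 2*l*v^3 - 35*v^4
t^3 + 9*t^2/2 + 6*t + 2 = (t + 1/2)*(t + 2)^2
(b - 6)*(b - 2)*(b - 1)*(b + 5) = b^4 - 4*b^3 - 25*b^2 + 88*b - 60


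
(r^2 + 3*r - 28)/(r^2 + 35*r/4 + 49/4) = 4*(r - 4)/(4*r + 7)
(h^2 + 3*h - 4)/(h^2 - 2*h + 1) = (h + 4)/(h - 1)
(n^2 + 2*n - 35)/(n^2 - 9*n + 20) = (n + 7)/(n - 4)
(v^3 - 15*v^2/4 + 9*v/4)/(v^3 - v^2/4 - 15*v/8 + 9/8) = 2*v*(v - 3)/(2*v^2 + v - 3)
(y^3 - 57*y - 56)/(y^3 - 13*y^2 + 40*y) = (y^2 + 8*y + 7)/(y*(y - 5))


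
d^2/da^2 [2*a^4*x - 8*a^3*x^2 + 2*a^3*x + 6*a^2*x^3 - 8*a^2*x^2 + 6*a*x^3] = 4*x*(6*a^2 - 12*a*x + 3*a + 3*x^2 - 4*x)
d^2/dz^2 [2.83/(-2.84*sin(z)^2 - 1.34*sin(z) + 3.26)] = (91.302592*sin(z)^4 + 32.309544*sin(z)^3 - 27.067252*sin(z)^2 - 52.256516*sin(z) - 62.56564)/(2.84*sin(z)^2 + 1.34*sin(z) - 3.26)^3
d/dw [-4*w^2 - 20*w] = -8*w - 20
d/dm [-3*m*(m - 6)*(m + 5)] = -9*m^2 + 6*m + 90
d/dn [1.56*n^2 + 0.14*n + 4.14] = 3.12*n + 0.14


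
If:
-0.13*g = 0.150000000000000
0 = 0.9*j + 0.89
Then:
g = -1.15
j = -0.99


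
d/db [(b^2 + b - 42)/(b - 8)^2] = (76 - 17*b)/(b^3 - 24*b^2 + 192*b - 512)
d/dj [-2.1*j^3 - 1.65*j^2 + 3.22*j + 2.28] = -6.3*j^2 - 3.3*j + 3.22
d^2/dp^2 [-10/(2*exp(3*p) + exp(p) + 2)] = 10*(-2*(6*exp(2*p) + 1)^2*exp(p) + (18*exp(2*p) + 1)*(2*exp(3*p) + exp(p) + 2))*exp(p)/(2*exp(3*p) + exp(p) + 2)^3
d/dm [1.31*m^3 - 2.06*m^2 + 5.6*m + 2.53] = 3.93*m^2 - 4.12*m + 5.6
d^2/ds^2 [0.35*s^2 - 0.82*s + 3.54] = 0.700000000000000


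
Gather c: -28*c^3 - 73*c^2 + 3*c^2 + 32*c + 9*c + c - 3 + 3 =-28*c^3 - 70*c^2 + 42*c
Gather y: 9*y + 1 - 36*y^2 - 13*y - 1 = -36*y^2 - 4*y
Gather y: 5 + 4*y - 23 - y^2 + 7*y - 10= -y^2 + 11*y - 28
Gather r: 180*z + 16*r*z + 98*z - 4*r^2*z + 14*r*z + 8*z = -4*r^2*z + 30*r*z + 286*z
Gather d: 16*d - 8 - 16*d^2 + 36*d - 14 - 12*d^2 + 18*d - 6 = -28*d^2 + 70*d - 28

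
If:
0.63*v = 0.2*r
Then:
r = 3.15*v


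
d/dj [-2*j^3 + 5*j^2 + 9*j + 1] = -6*j^2 + 10*j + 9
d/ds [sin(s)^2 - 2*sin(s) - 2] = 2*(sin(s) - 1)*cos(s)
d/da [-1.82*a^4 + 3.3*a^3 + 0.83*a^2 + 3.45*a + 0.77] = -7.28*a^3 + 9.9*a^2 + 1.66*a + 3.45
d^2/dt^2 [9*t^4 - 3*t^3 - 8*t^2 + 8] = 108*t^2 - 18*t - 16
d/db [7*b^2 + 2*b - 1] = 14*b + 2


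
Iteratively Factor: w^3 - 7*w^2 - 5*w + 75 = (w - 5)*(w^2 - 2*w - 15) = (w - 5)^2*(w + 3)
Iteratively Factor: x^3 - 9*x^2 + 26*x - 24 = (x - 3)*(x^2 - 6*x + 8) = (x - 4)*(x - 3)*(x - 2)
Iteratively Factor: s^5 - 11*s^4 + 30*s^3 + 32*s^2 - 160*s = (s + 2)*(s^4 - 13*s^3 + 56*s^2 - 80*s) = s*(s + 2)*(s^3 - 13*s^2 + 56*s - 80) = s*(s - 5)*(s + 2)*(s^2 - 8*s + 16) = s*(s - 5)*(s - 4)*(s + 2)*(s - 4)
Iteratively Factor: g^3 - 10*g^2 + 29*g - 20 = (g - 4)*(g^2 - 6*g + 5) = (g - 4)*(g - 1)*(g - 5)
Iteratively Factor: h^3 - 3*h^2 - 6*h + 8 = (h - 1)*(h^2 - 2*h - 8) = (h - 4)*(h - 1)*(h + 2)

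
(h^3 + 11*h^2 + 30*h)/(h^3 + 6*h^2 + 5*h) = (h + 6)/(h + 1)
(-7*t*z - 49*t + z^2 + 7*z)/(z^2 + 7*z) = (-7*t + z)/z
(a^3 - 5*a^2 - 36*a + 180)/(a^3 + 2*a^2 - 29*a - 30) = (a - 6)/(a + 1)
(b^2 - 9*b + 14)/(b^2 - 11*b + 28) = (b - 2)/(b - 4)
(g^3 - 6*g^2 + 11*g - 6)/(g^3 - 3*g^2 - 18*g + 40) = (g^2 - 4*g + 3)/(g^2 - g - 20)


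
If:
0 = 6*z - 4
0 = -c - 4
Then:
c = -4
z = 2/3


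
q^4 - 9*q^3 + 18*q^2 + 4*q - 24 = (q - 6)*(q - 2)^2*(q + 1)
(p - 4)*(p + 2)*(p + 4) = p^3 + 2*p^2 - 16*p - 32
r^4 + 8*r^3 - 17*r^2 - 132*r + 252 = (r - 3)*(r - 2)*(r + 6)*(r + 7)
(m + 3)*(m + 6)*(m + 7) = m^3 + 16*m^2 + 81*m + 126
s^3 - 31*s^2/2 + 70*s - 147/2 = (s - 7)^2*(s - 3/2)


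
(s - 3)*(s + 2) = s^2 - s - 6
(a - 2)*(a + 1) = a^2 - a - 2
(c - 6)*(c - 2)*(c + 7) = c^3 - c^2 - 44*c + 84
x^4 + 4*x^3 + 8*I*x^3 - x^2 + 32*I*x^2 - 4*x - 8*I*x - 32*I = (x + 4)*(x + 8*I)*(-I*x + I)*(I*x + I)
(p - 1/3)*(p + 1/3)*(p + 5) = p^3 + 5*p^2 - p/9 - 5/9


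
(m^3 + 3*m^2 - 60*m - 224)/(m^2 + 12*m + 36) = (m^3 + 3*m^2 - 60*m - 224)/(m^2 + 12*m + 36)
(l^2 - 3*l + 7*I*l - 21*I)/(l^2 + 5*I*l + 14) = (l - 3)/(l - 2*I)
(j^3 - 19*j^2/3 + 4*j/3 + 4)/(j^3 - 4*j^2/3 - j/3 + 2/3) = (j - 6)/(j - 1)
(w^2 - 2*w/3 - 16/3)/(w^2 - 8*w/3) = (w + 2)/w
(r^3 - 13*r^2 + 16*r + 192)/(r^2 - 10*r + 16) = (r^2 - 5*r - 24)/(r - 2)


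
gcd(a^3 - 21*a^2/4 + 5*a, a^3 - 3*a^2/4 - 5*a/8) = a^2 - 5*a/4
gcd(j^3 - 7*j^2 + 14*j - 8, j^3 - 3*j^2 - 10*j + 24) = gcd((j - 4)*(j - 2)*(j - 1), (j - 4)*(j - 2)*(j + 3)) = j^2 - 6*j + 8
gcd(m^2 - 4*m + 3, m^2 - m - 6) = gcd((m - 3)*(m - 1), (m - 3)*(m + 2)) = m - 3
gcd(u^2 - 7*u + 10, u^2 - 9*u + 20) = u - 5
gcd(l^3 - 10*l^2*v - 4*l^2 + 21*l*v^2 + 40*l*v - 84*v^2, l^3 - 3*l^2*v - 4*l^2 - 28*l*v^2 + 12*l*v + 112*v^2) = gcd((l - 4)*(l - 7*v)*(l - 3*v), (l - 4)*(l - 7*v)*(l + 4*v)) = -l^2 + 7*l*v + 4*l - 28*v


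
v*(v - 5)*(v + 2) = v^3 - 3*v^2 - 10*v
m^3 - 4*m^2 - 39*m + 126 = (m - 7)*(m - 3)*(m + 6)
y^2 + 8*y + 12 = (y + 2)*(y + 6)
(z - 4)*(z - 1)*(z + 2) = z^3 - 3*z^2 - 6*z + 8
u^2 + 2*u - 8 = (u - 2)*(u + 4)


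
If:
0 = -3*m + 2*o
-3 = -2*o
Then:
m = 1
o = 3/2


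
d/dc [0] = 0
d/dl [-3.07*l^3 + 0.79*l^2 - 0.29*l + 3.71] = -9.21*l^2 + 1.58*l - 0.29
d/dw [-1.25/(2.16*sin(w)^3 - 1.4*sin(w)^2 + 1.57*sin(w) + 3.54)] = (8.1*sin(w)^2 - 3.5*sin(w) + 1.9625)*cos(w)/(2.16*sin(w)^3 - 1.4*sin(w)^2 + 1.57*sin(w) + 3.54)^2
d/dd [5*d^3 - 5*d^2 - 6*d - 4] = 15*d^2 - 10*d - 6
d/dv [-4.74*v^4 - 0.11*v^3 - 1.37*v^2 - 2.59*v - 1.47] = -18.96*v^3 - 0.33*v^2 - 2.74*v - 2.59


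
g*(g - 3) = g^2 - 3*g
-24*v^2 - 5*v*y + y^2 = (-8*v + y)*(3*v + y)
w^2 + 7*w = w*(w + 7)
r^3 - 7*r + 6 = (r - 2)*(r - 1)*(r + 3)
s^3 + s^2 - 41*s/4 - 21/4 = (s - 3)*(s + 1/2)*(s + 7/2)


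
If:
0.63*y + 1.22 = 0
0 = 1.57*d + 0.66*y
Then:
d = 0.81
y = -1.94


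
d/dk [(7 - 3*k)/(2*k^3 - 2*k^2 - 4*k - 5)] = (12*k^3 - 48*k^2 + 28*k + 43)/(4*k^6 - 8*k^5 - 12*k^4 - 4*k^3 + 36*k^2 + 40*k + 25)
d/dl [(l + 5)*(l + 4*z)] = 2*l + 4*z + 5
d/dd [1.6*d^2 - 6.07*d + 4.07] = 3.2*d - 6.07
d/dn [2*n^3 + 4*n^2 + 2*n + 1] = 6*n^2 + 8*n + 2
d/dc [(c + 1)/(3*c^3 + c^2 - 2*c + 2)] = (3*c^3 + c^2 - 2*c - (c + 1)*(9*c^2 + 2*c - 2) + 2)/(3*c^3 + c^2 - 2*c + 2)^2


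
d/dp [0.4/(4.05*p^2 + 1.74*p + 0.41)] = (-3.24*p - 0.696)/(4.05*p^2 + 1.74*p + 0.41)^2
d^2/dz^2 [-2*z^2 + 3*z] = -4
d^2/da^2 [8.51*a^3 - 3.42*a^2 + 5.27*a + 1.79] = 51.06*a - 6.84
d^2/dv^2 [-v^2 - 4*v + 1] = -2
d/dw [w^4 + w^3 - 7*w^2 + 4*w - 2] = 4*w^3 + 3*w^2 - 14*w + 4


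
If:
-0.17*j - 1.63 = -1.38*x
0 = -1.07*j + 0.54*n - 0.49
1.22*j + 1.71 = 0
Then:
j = -1.40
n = -1.87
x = 1.01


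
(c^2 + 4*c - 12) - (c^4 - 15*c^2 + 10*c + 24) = -c^4 + 16*c^2 - 6*c - 36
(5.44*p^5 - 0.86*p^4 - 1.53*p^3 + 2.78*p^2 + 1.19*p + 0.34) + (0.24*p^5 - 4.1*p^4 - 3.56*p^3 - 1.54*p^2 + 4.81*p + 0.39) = 5.68*p^5 - 4.96*p^4 - 5.09*p^3 + 1.24*p^2 + 6.0*p + 0.73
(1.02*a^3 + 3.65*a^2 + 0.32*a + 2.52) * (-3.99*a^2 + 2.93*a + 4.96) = -4.0698*a^5 - 11.5749*a^4 + 14.4769*a^3 + 8.9868*a^2 + 8.9708*a + 12.4992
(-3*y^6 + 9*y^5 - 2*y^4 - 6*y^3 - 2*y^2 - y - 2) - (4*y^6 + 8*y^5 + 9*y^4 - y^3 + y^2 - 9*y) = -7*y^6 + y^5 - 11*y^4 - 5*y^3 - 3*y^2 + 8*y - 2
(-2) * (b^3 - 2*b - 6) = -2*b^3 + 4*b + 12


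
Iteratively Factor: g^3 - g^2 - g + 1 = (g - 1)*(g^2 - 1) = (g - 1)*(g + 1)*(g - 1)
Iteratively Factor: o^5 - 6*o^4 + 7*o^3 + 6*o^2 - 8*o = (o + 1)*(o^4 - 7*o^3 + 14*o^2 - 8*o) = (o - 2)*(o + 1)*(o^3 - 5*o^2 + 4*o) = o*(o - 2)*(o + 1)*(o^2 - 5*o + 4) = o*(o - 4)*(o - 2)*(o + 1)*(o - 1)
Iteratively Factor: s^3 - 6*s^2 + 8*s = (s - 4)*(s^2 - 2*s) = (s - 4)*(s - 2)*(s)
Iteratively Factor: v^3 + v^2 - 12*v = (v)*(v^2 + v - 12) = v*(v - 3)*(v + 4)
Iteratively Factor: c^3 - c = (c)*(c^2 - 1) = c*(c - 1)*(c + 1)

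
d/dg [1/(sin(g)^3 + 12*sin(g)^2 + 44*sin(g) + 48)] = (-24*sin(g) + 3*cos(g)^2 - 47)*cos(g)/(sin(g)^3 + 12*sin(g)^2 + 44*sin(g) + 48)^2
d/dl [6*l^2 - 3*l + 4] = 12*l - 3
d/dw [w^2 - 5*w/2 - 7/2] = 2*w - 5/2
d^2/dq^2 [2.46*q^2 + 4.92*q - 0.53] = 4.92000000000000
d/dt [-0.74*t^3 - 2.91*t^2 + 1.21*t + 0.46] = -2.22*t^2 - 5.82*t + 1.21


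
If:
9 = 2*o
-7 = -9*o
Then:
No Solution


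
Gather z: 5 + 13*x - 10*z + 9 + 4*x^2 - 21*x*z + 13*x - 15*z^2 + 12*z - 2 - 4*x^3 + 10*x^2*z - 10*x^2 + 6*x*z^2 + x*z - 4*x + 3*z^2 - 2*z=-4*x^3 - 6*x^2 + 22*x + z^2*(6*x - 12) + z*(10*x^2 - 20*x) + 12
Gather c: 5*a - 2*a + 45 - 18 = 3*a + 27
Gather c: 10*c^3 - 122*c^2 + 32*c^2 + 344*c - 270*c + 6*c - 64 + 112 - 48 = 10*c^3 - 90*c^2 + 80*c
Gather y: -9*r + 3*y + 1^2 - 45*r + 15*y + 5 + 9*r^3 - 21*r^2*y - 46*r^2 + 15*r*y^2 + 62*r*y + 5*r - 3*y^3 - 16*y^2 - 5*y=9*r^3 - 46*r^2 - 49*r - 3*y^3 + y^2*(15*r - 16) + y*(-21*r^2 + 62*r + 13) + 6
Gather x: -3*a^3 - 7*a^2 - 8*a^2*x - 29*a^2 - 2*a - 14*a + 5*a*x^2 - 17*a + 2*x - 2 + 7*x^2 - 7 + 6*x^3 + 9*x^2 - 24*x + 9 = -3*a^3 - 36*a^2 - 33*a + 6*x^3 + x^2*(5*a + 16) + x*(-8*a^2 - 22)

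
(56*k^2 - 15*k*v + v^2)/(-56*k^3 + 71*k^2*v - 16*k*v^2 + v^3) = 1/(-k + v)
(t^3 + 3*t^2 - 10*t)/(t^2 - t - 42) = t*(-t^2 - 3*t + 10)/(-t^2 + t + 42)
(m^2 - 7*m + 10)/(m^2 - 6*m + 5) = (m - 2)/(m - 1)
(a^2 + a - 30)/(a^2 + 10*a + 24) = (a - 5)/(a + 4)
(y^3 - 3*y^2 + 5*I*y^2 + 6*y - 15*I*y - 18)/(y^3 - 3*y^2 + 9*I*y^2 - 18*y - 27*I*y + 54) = (y - I)/(y + 3*I)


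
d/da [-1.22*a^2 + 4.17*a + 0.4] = 4.17 - 2.44*a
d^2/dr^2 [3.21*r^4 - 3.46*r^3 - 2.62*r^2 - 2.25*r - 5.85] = 38.52*r^2 - 20.76*r - 5.24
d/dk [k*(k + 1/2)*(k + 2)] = 3*k^2 + 5*k + 1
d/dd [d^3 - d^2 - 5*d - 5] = 3*d^2 - 2*d - 5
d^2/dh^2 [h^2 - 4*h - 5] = 2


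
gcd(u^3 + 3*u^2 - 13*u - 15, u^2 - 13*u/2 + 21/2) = u - 3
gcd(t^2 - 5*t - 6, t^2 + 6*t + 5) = t + 1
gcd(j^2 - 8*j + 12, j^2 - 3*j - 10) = 1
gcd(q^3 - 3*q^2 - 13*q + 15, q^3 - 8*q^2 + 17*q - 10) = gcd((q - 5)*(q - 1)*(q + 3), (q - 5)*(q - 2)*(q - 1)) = q^2 - 6*q + 5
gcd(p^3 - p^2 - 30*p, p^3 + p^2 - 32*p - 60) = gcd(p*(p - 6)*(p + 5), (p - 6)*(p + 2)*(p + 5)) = p^2 - p - 30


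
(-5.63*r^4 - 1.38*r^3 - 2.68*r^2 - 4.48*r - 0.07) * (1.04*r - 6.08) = -5.8552*r^5 + 32.7952*r^4 + 5.6032*r^3 + 11.6352*r^2 + 27.1656*r + 0.4256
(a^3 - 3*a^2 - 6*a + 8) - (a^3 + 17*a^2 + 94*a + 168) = -20*a^2 - 100*a - 160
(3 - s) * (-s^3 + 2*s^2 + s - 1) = s^4 - 5*s^3 + 5*s^2 + 4*s - 3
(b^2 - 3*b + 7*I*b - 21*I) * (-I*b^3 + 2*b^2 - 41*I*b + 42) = -I*b^5 + 9*b^4 + 3*I*b^4 - 27*b^3 - 27*I*b^3 + 329*b^2 + 81*I*b^2 - 987*b + 294*I*b - 882*I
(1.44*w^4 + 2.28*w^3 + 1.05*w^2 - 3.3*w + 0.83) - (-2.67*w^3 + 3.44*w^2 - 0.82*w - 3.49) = 1.44*w^4 + 4.95*w^3 - 2.39*w^2 - 2.48*w + 4.32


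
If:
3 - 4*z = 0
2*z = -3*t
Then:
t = -1/2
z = 3/4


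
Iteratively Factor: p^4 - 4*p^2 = (p - 2)*(p^3 + 2*p^2) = p*(p - 2)*(p^2 + 2*p) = p*(p - 2)*(p + 2)*(p)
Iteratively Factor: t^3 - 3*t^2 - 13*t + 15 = (t - 5)*(t^2 + 2*t - 3) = (t - 5)*(t + 3)*(t - 1)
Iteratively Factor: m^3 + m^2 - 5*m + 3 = (m + 3)*(m^2 - 2*m + 1) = (m - 1)*(m + 3)*(m - 1)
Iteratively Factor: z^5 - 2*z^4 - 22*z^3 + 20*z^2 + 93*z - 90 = (z - 1)*(z^4 - z^3 - 23*z^2 - 3*z + 90) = (z - 1)*(z + 3)*(z^3 - 4*z^2 - 11*z + 30) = (z - 1)*(z + 3)^2*(z^2 - 7*z + 10) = (z - 5)*(z - 1)*(z + 3)^2*(z - 2)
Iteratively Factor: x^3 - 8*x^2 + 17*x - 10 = (x - 1)*(x^2 - 7*x + 10) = (x - 5)*(x - 1)*(x - 2)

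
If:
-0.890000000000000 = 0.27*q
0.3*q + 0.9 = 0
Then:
No Solution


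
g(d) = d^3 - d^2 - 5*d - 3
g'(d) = 3*d^2 - 2*d - 5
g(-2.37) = -10.08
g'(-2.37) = 16.59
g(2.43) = -6.71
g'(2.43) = 7.85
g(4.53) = 46.79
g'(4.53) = 47.50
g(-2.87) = -20.53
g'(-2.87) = 25.45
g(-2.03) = -5.34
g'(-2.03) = 11.42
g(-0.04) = -2.80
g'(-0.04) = -4.92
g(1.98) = -9.06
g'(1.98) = 2.80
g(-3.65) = -46.70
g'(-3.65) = 42.27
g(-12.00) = -1815.00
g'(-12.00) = 451.00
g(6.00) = 147.00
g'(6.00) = 91.00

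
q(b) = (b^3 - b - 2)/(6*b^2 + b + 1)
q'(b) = (-12*b - 1)*(b^3 - b - 2)/(6*b^2 + b + 1)^2 + (3*b^2 - 1)/(6*b^2 + b + 1) = ((12*b + 1)*(-b^3 + b + 2) + (3*b^2 - 1)*(6*b^2 + b + 1))/(6*b^2 + b + 1)^2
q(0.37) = -1.06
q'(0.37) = 2.36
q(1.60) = 0.03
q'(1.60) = 0.34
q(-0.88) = -0.38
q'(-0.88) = -0.48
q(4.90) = 0.74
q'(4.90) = 0.18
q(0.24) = -1.40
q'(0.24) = 2.91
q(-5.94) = -0.99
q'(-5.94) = 0.17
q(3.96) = 0.57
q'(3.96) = 0.19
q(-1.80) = -0.32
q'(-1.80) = 0.11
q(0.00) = -2.00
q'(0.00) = 1.00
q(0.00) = -2.00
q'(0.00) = 1.00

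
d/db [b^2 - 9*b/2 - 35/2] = 2*b - 9/2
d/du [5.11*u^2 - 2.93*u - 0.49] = 10.22*u - 2.93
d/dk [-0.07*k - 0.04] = -0.0700000000000000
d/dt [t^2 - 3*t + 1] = 2*t - 3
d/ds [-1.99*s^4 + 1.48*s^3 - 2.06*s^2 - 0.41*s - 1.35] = -7.96*s^3 + 4.44*s^2 - 4.12*s - 0.41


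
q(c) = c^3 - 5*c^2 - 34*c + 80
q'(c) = 3*c^2 - 10*c - 34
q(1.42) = 24.50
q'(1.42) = -42.15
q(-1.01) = 108.21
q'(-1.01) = -20.84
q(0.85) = 48.10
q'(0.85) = -40.33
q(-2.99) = 110.23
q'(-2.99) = 22.72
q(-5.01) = -0.91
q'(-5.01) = 91.40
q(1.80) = 8.43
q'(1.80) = -42.28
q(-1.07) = 109.43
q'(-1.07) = -19.87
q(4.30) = -79.14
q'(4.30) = -21.53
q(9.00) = 98.00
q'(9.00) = 119.00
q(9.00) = 98.00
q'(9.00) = 119.00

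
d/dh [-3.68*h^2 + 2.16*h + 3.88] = 2.16 - 7.36*h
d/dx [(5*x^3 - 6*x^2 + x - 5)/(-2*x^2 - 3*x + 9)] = (-10*x^4 - 30*x^3 + 155*x^2 - 128*x - 6)/(4*x^4 + 12*x^3 - 27*x^2 - 54*x + 81)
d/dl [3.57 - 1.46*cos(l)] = 1.46*sin(l)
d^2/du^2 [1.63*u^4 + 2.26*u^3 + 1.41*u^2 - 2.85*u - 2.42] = 19.56*u^2 + 13.56*u + 2.82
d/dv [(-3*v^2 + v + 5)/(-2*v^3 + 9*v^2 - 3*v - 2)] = (-6*v^4 + 4*v^3 + 30*v^2 - 78*v + 13)/(4*v^6 - 36*v^5 + 93*v^4 - 46*v^3 - 27*v^2 + 12*v + 4)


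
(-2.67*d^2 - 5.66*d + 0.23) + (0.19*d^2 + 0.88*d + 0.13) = -2.48*d^2 - 4.78*d + 0.36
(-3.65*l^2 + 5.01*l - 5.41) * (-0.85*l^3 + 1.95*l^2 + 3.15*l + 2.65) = 3.1025*l^5 - 11.376*l^4 + 2.8705*l^3 - 4.4405*l^2 - 3.765*l - 14.3365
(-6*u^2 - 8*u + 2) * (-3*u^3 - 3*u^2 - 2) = 18*u^5 + 42*u^4 + 18*u^3 + 6*u^2 + 16*u - 4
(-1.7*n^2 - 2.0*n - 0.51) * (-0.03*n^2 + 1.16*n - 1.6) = 0.051*n^4 - 1.912*n^3 + 0.4153*n^2 + 2.6084*n + 0.816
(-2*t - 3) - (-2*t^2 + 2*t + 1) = 2*t^2 - 4*t - 4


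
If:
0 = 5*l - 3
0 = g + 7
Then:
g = -7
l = 3/5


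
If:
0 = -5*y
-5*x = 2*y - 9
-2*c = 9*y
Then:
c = 0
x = 9/5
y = 0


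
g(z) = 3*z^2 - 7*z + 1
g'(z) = 6*z - 7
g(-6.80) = 187.32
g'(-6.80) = -47.80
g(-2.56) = 38.58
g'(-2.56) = -22.36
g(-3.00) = 49.00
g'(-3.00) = -25.00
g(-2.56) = 38.58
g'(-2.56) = -22.36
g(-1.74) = 22.26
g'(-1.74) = -17.44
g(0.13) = 0.14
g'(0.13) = -6.22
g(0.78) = -2.63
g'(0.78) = -2.32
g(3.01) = 7.11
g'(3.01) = 11.06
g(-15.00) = 781.00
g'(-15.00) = -97.00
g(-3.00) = 49.00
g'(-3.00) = -25.00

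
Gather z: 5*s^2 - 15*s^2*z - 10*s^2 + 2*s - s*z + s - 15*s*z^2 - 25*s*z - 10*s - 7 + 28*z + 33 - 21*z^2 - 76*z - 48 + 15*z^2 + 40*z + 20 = -5*s^2 - 7*s + z^2*(-15*s - 6) + z*(-15*s^2 - 26*s - 8) - 2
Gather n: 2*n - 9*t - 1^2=2*n - 9*t - 1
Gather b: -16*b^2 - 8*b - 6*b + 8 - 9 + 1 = -16*b^2 - 14*b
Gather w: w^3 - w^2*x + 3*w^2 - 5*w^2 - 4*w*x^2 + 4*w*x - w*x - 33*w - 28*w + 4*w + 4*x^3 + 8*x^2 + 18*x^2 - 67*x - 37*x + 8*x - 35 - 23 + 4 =w^3 + w^2*(-x - 2) + w*(-4*x^2 + 3*x - 57) + 4*x^3 + 26*x^2 - 96*x - 54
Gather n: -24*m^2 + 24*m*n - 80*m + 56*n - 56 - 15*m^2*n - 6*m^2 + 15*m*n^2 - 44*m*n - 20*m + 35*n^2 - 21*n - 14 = -30*m^2 - 100*m + n^2*(15*m + 35) + n*(-15*m^2 - 20*m + 35) - 70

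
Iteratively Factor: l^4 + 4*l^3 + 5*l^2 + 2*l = (l + 2)*(l^3 + 2*l^2 + l) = l*(l + 2)*(l^2 + 2*l + 1) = l*(l + 1)*(l + 2)*(l + 1)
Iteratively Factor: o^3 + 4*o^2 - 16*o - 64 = (o - 4)*(o^2 + 8*o + 16) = (o - 4)*(o + 4)*(o + 4)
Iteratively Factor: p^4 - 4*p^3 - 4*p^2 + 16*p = (p)*(p^3 - 4*p^2 - 4*p + 16) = p*(p - 2)*(p^2 - 2*p - 8) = p*(p - 2)*(p + 2)*(p - 4)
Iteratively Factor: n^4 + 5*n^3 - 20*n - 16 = (n + 4)*(n^3 + n^2 - 4*n - 4) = (n + 2)*(n + 4)*(n^2 - n - 2) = (n - 2)*(n + 2)*(n + 4)*(n + 1)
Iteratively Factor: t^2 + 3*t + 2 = (t + 2)*(t + 1)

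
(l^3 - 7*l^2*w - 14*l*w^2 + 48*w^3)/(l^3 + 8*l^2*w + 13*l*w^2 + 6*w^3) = (l^3 - 7*l^2*w - 14*l*w^2 + 48*w^3)/(l^3 + 8*l^2*w + 13*l*w^2 + 6*w^3)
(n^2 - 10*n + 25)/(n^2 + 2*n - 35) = (n - 5)/(n + 7)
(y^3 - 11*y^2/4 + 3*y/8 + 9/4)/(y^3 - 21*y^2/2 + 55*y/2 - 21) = (y + 3/4)/(y - 7)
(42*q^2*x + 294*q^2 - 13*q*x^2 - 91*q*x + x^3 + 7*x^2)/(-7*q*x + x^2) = -6*q - 42*q/x + x + 7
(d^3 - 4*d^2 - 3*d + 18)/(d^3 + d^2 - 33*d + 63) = (d + 2)/(d + 7)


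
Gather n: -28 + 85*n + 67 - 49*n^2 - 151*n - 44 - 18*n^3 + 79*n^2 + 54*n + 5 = -18*n^3 + 30*n^2 - 12*n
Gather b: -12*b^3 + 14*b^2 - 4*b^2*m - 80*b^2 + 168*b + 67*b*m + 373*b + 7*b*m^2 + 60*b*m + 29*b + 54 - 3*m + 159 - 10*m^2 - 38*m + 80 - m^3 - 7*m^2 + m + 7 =-12*b^3 + b^2*(-4*m - 66) + b*(7*m^2 + 127*m + 570) - m^3 - 17*m^2 - 40*m + 300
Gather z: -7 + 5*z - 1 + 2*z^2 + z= 2*z^2 + 6*z - 8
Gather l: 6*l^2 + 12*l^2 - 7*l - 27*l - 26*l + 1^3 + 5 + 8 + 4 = 18*l^2 - 60*l + 18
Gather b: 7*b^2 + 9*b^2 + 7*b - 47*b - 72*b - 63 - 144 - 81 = 16*b^2 - 112*b - 288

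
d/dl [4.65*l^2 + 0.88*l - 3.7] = 9.3*l + 0.88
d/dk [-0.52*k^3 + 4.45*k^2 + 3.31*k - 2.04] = -1.56*k^2 + 8.9*k + 3.31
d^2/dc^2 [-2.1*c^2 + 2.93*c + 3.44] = -4.20000000000000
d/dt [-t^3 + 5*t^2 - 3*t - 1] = -3*t^2 + 10*t - 3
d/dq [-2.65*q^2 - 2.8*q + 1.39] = -5.3*q - 2.8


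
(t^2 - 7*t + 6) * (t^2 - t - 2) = t^4 - 8*t^3 + 11*t^2 + 8*t - 12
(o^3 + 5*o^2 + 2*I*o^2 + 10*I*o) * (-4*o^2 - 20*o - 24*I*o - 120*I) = -4*o^5 - 40*o^4 - 32*I*o^4 - 52*o^3 - 320*I*o^3 + 480*o^2 - 800*I*o^2 + 1200*o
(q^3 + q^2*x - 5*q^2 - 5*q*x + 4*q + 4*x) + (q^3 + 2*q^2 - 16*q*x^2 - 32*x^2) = 2*q^3 + q^2*x - 3*q^2 - 16*q*x^2 - 5*q*x + 4*q - 32*x^2 + 4*x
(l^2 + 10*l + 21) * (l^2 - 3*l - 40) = l^4 + 7*l^3 - 49*l^2 - 463*l - 840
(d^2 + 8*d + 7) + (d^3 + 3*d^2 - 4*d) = d^3 + 4*d^2 + 4*d + 7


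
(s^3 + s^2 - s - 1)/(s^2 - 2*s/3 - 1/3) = 3*(s^2 + 2*s + 1)/(3*s + 1)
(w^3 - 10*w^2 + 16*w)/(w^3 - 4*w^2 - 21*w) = (-w^2 + 10*w - 16)/(-w^2 + 4*w + 21)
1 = 1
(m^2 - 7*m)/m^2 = (m - 7)/m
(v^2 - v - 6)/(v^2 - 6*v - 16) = (v - 3)/(v - 8)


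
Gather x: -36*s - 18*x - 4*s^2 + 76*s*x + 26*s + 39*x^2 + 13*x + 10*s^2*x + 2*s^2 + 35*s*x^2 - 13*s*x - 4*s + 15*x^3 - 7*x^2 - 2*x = -2*s^2 - 14*s + 15*x^3 + x^2*(35*s + 32) + x*(10*s^2 + 63*s - 7)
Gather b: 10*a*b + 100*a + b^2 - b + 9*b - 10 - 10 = 100*a + b^2 + b*(10*a + 8) - 20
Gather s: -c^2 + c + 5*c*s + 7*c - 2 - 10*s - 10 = -c^2 + 8*c + s*(5*c - 10) - 12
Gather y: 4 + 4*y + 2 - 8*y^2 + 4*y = -8*y^2 + 8*y + 6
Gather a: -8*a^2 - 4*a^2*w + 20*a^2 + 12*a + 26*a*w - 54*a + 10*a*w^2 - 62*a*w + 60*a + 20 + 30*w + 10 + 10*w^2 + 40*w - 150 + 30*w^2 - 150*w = a^2*(12 - 4*w) + a*(10*w^2 - 36*w + 18) + 40*w^2 - 80*w - 120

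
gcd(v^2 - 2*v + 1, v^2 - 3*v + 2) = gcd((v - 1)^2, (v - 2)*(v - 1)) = v - 1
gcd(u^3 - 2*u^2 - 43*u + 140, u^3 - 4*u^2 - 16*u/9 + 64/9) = u - 4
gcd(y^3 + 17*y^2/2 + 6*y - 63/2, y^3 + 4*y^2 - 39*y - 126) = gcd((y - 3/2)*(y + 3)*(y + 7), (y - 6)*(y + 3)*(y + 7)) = y^2 + 10*y + 21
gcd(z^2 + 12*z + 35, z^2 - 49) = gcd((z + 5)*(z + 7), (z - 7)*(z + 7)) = z + 7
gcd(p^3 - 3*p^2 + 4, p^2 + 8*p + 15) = 1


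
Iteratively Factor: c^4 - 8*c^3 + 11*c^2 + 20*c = (c - 5)*(c^3 - 3*c^2 - 4*c) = (c - 5)*(c + 1)*(c^2 - 4*c) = (c - 5)*(c - 4)*(c + 1)*(c)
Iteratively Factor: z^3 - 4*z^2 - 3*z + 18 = (z + 2)*(z^2 - 6*z + 9) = (z - 3)*(z + 2)*(z - 3)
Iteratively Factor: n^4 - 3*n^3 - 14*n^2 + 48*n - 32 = (n - 1)*(n^3 - 2*n^2 - 16*n + 32) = (n - 4)*(n - 1)*(n^2 + 2*n - 8) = (n - 4)*(n - 2)*(n - 1)*(n + 4)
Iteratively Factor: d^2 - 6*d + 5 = (d - 1)*(d - 5)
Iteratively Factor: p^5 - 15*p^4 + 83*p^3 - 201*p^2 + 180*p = (p - 5)*(p^4 - 10*p^3 + 33*p^2 - 36*p) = (p - 5)*(p - 4)*(p^3 - 6*p^2 + 9*p) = p*(p - 5)*(p - 4)*(p^2 - 6*p + 9) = p*(p - 5)*(p - 4)*(p - 3)*(p - 3)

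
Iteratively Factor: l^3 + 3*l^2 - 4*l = (l + 4)*(l^2 - l) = l*(l + 4)*(l - 1)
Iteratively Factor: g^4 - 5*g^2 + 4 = (g - 1)*(g^3 + g^2 - 4*g - 4) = (g - 2)*(g - 1)*(g^2 + 3*g + 2) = (g - 2)*(g - 1)*(g + 2)*(g + 1)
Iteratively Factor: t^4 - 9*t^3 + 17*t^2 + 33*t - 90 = (t - 3)*(t^3 - 6*t^2 - t + 30) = (t - 3)^2*(t^2 - 3*t - 10) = (t - 5)*(t - 3)^2*(t + 2)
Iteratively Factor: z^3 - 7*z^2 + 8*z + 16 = (z - 4)*(z^2 - 3*z - 4) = (z - 4)*(z + 1)*(z - 4)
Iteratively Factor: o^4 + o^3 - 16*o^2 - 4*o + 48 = (o - 2)*(o^3 + 3*o^2 - 10*o - 24) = (o - 2)*(o + 2)*(o^2 + o - 12) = (o - 3)*(o - 2)*(o + 2)*(o + 4)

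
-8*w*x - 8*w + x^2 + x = (-8*w + x)*(x + 1)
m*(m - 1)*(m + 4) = m^3 + 3*m^2 - 4*m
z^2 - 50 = (z - 5*sqrt(2))*(z + 5*sqrt(2))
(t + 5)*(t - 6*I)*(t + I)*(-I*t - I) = -I*t^4 - 5*t^3 - 6*I*t^3 - 30*t^2 - 11*I*t^2 - 25*t - 36*I*t - 30*I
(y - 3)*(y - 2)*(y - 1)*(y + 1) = y^4 - 5*y^3 + 5*y^2 + 5*y - 6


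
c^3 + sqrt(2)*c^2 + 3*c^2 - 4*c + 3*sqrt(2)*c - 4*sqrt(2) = (c - 1)*(c + 4)*(c + sqrt(2))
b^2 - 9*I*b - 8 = (b - 8*I)*(b - I)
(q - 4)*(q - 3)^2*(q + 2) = q^4 - 8*q^3 + 13*q^2 + 30*q - 72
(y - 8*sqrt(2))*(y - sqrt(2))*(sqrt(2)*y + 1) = sqrt(2)*y^3 - 17*y^2 + 7*sqrt(2)*y + 16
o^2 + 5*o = o*(o + 5)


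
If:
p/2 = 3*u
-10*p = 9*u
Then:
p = 0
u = 0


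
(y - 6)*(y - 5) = y^2 - 11*y + 30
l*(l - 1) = l^2 - l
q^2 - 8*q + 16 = (q - 4)^2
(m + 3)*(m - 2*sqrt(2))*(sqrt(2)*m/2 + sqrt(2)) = sqrt(2)*m^3/2 - 2*m^2 + 5*sqrt(2)*m^2/2 - 10*m + 3*sqrt(2)*m - 12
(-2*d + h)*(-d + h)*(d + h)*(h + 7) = 2*d^3*h + 14*d^3 - d^2*h^2 - 7*d^2*h - 2*d*h^3 - 14*d*h^2 + h^4 + 7*h^3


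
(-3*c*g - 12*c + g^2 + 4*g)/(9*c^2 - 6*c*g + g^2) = (-g - 4)/(3*c - g)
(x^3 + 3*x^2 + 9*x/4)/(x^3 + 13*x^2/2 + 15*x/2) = (x + 3/2)/(x + 5)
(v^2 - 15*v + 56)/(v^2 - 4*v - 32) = (v - 7)/(v + 4)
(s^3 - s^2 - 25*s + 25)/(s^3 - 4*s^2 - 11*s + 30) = (s^2 + 4*s - 5)/(s^2 + s - 6)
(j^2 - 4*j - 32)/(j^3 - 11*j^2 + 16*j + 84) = (j^2 - 4*j - 32)/(j^3 - 11*j^2 + 16*j + 84)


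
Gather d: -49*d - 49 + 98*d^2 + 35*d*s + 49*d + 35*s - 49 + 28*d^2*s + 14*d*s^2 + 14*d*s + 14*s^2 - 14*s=d^2*(28*s + 98) + d*(14*s^2 + 49*s) + 14*s^2 + 21*s - 98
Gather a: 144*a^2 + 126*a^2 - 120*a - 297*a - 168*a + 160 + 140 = 270*a^2 - 585*a + 300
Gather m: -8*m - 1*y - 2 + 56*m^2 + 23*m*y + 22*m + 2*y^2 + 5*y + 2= 56*m^2 + m*(23*y + 14) + 2*y^2 + 4*y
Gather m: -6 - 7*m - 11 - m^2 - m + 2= -m^2 - 8*m - 15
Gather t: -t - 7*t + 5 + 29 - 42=-8*t - 8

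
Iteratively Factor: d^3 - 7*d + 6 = (d + 3)*(d^2 - 3*d + 2) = (d - 1)*(d + 3)*(d - 2)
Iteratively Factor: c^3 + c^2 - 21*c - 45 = (c - 5)*(c^2 + 6*c + 9) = (c - 5)*(c + 3)*(c + 3)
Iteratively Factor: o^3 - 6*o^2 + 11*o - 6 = (o - 2)*(o^2 - 4*o + 3) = (o - 2)*(o - 1)*(o - 3)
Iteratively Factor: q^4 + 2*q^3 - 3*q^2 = (q - 1)*(q^3 + 3*q^2) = (q - 1)*(q + 3)*(q^2) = q*(q - 1)*(q + 3)*(q)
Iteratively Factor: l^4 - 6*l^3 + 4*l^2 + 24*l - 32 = (l - 4)*(l^3 - 2*l^2 - 4*l + 8) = (l - 4)*(l - 2)*(l^2 - 4) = (l - 4)*(l - 2)^2*(l + 2)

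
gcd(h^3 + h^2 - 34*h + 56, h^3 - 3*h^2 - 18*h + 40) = h - 2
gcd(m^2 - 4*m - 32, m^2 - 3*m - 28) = m + 4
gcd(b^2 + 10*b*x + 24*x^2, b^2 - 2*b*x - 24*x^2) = b + 4*x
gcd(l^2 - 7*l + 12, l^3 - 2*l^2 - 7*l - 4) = l - 4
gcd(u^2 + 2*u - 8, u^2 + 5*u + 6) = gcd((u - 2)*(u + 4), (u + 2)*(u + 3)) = 1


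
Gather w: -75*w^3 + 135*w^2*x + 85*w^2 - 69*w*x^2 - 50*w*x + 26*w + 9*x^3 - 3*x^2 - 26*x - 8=-75*w^3 + w^2*(135*x + 85) + w*(-69*x^2 - 50*x + 26) + 9*x^3 - 3*x^2 - 26*x - 8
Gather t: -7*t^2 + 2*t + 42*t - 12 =-7*t^2 + 44*t - 12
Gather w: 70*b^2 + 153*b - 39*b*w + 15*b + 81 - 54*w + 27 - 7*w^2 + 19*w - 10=70*b^2 + 168*b - 7*w^2 + w*(-39*b - 35) + 98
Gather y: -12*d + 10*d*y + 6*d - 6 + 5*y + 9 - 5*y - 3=10*d*y - 6*d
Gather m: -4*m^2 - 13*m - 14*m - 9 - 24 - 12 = -4*m^2 - 27*m - 45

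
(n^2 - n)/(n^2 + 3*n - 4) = n/(n + 4)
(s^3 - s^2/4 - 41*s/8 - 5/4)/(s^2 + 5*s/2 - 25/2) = (4*s^2 + 9*s + 2)/(4*(s + 5))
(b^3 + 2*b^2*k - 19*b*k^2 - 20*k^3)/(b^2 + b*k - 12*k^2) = (b^3 + 2*b^2*k - 19*b*k^2 - 20*k^3)/(b^2 + b*k - 12*k^2)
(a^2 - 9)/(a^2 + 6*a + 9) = (a - 3)/(a + 3)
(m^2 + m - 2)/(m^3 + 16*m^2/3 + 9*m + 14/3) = 3*(m - 1)/(3*m^2 + 10*m + 7)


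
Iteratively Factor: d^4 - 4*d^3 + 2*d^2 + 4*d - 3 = (d - 1)*(d^3 - 3*d^2 - d + 3) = (d - 1)*(d + 1)*(d^2 - 4*d + 3) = (d - 1)^2*(d + 1)*(d - 3)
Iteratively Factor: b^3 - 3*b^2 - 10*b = (b + 2)*(b^2 - 5*b) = b*(b + 2)*(b - 5)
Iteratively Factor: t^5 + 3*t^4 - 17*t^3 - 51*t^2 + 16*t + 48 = (t + 4)*(t^4 - t^3 - 13*t^2 + t + 12) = (t + 3)*(t + 4)*(t^3 - 4*t^2 - t + 4) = (t + 1)*(t + 3)*(t + 4)*(t^2 - 5*t + 4) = (t - 1)*(t + 1)*(t + 3)*(t + 4)*(t - 4)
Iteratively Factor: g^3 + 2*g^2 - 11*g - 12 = (g - 3)*(g^2 + 5*g + 4) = (g - 3)*(g + 1)*(g + 4)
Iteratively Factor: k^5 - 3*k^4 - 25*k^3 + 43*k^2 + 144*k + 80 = (k + 4)*(k^4 - 7*k^3 + 3*k^2 + 31*k + 20) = (k + 1)*(k + 4)*(k^3 - 8*k^2 + 11*k + 20) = (k - 5)*(k + 1)*(k + 4)*(k^2 - 3*k - 4) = (k - 5)*(k + 1)^2*(k + 4)*(k - 4)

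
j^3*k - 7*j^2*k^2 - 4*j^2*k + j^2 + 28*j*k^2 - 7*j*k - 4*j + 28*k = (j - 4)*(j - 7*k)*(j*k + 1)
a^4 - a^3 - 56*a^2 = a^2*(a - 8)*(a + 7)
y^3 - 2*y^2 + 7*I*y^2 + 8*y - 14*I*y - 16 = (y - 2)*(y - I)*(y + 8*I)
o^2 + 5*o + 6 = (o + 2)*(o + 3)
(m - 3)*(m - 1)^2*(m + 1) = m^4 - 4*m^3 + 2*m^2 + 4*m - 3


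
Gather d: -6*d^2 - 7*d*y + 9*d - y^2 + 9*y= -6*d^2 + d*(9 - 7*y) - y^2 + 9*y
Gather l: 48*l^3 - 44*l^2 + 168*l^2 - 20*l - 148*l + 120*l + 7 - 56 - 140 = 48*l^3 + 124*l^2 - 48*l - 189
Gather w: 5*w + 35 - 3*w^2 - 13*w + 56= -3*w^2 - 8*w + 91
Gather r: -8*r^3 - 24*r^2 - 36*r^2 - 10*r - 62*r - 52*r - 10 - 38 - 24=-8*r^3 - 60*r^2 - 124*r - 72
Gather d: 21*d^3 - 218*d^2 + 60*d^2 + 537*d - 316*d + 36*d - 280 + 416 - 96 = 21*d^3 - 158*d^2 + 257*d + 40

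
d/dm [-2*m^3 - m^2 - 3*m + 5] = -6*m^2 - 2*m - 3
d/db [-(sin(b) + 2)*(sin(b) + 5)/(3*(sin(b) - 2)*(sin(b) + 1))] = 4*(6*sin(b) - cos(2*b) + 2)*cos(b)/(3*(sin(b) - 2)^2*(sin(b) + 1)^2)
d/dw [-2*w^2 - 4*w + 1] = -4*w - 4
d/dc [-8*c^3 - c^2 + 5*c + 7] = -24*c^2 - 2*c + 5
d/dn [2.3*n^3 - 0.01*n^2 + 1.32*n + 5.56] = 6.9*n^2 - 0.02*n + 1.32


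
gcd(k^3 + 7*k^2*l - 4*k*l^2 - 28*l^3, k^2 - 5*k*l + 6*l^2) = k - 2*l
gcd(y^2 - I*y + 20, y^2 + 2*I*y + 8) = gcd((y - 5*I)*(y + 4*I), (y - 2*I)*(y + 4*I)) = y + 4*I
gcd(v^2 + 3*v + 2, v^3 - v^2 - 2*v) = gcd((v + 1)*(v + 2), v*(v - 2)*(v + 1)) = v + 1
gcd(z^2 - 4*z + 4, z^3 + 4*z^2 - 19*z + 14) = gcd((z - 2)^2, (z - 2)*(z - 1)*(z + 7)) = z - 2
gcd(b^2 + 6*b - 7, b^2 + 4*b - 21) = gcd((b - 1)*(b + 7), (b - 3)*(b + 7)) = b + 7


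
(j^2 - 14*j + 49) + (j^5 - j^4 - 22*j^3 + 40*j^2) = j^5 - j^4 - 22*j^3 + 41*j^2 - 14*j + 49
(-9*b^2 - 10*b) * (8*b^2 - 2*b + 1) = -72*b^4 - 62*b^3 + 11*b^2 - 10*b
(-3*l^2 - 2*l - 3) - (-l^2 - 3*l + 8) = -2*l^2 + l - 11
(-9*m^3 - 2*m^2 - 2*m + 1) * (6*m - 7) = -54*m^4 + 51*m^3 + 2*m^2 + 20*m - 7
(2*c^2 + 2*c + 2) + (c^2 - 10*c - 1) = 3*c^2 - 8*c + 1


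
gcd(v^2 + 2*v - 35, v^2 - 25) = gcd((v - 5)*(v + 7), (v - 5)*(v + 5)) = v - 5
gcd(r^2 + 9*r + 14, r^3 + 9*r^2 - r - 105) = r + 7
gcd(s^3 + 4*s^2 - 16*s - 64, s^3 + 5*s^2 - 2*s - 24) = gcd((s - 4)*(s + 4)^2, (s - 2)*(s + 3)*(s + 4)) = s + 4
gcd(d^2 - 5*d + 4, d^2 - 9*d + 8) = d - 1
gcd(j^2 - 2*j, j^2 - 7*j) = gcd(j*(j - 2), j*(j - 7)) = j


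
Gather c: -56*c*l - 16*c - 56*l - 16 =c*(-56*l - 16) - 56*l - 16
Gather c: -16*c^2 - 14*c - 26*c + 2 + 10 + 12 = -16*c^2 - 40*c + 24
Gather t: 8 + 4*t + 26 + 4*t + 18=8*t + 52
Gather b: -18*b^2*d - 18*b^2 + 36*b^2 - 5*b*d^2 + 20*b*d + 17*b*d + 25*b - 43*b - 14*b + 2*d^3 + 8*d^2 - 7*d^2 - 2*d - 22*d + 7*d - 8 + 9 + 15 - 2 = b^2*(18 - 18*d) + b*(-5*d^2 + 37*d - 32) + 2*d^3 + d^2 - 17*d + 14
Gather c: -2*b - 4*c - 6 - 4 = -2*b - 4*c - 10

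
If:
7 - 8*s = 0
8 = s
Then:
No Solution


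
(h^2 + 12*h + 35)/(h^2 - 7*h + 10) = (h^2 + 12*h + 35)/(h^2 - 7*h + 10)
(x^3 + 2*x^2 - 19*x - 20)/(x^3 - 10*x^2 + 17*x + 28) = (x + 5)/(x - 7)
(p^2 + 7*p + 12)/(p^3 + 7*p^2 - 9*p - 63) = (p + 4)/(p^2 + 4*p - 21)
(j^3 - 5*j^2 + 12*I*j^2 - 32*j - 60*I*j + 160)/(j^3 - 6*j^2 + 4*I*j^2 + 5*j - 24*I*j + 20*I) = (j + 8*I)/(j - 1)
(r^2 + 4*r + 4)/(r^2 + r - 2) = (r + 2)/(r - 1)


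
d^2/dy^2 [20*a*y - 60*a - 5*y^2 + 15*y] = -10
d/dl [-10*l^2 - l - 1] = -20*l - 1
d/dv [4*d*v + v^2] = 4*d + 2*v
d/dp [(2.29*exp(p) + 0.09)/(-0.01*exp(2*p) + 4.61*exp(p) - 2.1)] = (0.0229*exp(2*p) + 0.00179999999999936*exp(p) - 5.2239)*exp(p)/(0.0001*exp(4*p) - 0.0922*exp(3*p) + 21.2941*exp(2*p) - 19.362*exp(p) + 4.41)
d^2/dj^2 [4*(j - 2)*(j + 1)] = 8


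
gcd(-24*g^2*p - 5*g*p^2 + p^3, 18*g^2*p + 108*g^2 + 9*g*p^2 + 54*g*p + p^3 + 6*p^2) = 3*g + p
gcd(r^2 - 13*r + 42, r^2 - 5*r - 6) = r - 6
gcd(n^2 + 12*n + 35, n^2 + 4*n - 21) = n + 7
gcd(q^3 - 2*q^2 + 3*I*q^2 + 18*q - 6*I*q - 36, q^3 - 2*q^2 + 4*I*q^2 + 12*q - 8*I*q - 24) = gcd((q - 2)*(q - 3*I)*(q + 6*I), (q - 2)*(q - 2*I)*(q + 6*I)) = q^2 + q*(-2 + 6*I) - 12*I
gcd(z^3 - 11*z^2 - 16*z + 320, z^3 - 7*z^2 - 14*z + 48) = z - 8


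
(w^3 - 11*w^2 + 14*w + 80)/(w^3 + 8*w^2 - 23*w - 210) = (w^2 - 6*w - 16)/(w^2 + 13*w + 42)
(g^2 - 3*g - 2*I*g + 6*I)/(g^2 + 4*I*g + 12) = (g - 3)/(g + 6*I)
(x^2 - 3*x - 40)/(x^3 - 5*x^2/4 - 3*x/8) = 8*(-x^2 + 3*x + 40)/(x*(-8*x^2 + 10*x + 3))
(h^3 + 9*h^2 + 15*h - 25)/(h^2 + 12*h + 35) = (h^2 + 4*h - 5)/(h + 7)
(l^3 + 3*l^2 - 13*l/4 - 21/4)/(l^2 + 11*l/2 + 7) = (2*l^2 - l - 3)/(2*(l + 2))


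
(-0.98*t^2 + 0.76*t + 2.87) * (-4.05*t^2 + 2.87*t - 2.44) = 3.969*t^4 - 5.8906*t^3 - 7.0511*t^2 + 6.3825*t - 7.0028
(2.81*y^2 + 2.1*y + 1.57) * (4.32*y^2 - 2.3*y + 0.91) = 12.1392*y^4 + 2.609*y^3 + 4.5095*y^2 - 1.7*y + 1.4287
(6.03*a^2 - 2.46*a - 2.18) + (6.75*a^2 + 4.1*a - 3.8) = 12.78*a^2 + 1.64*a - 5.98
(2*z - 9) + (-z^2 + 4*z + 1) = -z^2 + 6*z - 8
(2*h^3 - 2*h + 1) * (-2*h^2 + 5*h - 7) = -4*h^5 + 10*h^4 - 10*h^3 - 12*h^2 + 19*h - 7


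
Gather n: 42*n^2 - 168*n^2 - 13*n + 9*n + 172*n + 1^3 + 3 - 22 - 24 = -126*n^2 + 168*n - 42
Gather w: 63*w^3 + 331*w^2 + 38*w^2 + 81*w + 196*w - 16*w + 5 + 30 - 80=63*w^3 + 369*w^2 + 261*w - 45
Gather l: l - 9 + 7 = l - 2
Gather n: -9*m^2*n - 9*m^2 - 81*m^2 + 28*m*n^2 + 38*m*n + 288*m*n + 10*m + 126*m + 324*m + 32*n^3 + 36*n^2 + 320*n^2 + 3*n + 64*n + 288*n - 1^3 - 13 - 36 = -90*m^2 + 460*m + 32*n^3 + n^2*(28*m + 356) + n*(-9*m^2 + 326*m + 355) - 50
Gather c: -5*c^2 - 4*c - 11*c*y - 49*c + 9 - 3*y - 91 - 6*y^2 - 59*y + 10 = -5*c^2 + c*(-11*y - 53) - 6*y^2 - 62*y - 72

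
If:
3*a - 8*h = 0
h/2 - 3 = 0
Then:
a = 16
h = 6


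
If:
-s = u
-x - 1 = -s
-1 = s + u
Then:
No Solution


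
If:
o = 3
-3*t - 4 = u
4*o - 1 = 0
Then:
No Solution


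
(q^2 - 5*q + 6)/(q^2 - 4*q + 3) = (q - 2)/(q - 1)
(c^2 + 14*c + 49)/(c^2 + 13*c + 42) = (c + 7)/(c + 6)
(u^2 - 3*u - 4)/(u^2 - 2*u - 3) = (u - 4)/(u - 3)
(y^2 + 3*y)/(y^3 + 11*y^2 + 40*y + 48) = y/(y^2 + 8*y + 16)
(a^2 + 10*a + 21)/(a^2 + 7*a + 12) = (a + 7)/(a + 4)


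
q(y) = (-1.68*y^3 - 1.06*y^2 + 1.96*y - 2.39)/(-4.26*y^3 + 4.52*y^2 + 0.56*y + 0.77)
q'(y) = (-5.04*y^2 - 2.12*y + 1.96)/(-4.26*y^3 + 4.52*y^2 + 0.56*y + 0.77) + (12.78*y^2 - 9.04*y - 0.56)*(-1.68*y^3 - 1.06*y^2 + 1.96*y - 2.39)/(-4.26*y^3 + 4.52*y^2 + 0.56*y + 0.77)^2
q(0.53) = -1.12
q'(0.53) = 0.81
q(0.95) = -1.69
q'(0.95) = -5.00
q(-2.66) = 0.15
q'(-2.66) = -0.10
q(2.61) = 0.80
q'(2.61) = -0.30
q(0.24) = -1.81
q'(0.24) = 4.32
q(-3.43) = 0.21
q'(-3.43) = -0.06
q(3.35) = 0.66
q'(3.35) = -0.12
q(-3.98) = 0.23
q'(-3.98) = -0.04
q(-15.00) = 0.35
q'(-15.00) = -0.00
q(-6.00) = 0.29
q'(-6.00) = -0.02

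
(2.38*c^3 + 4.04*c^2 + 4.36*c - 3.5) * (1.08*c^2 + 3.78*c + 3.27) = 2.5704*c^5 + 13.3596*c^4 + 27.7626*c^3 + 25.9116*c^2 + 1.0272*c - 11.445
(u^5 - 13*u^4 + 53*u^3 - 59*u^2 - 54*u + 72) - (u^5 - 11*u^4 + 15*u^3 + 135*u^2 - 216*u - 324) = -2*u^4 + 38*u^3 - 194*u^2 + 162*u + 396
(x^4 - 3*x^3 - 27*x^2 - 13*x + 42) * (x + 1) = x^5 - 2*x^4 - 30*x^3 - 40*x^2 + 29*x + 42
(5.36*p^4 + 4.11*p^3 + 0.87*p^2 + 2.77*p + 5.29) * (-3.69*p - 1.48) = -19.7784*p^5 - 23.0987*p^4 - 9.2931*p^3 - 11.5089*p^2 - 23.6197*p - 7.8292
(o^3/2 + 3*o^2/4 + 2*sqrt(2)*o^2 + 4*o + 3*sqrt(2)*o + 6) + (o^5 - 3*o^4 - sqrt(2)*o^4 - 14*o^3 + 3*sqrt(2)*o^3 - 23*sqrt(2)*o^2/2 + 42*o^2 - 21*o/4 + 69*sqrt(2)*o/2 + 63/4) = o^5 - 3*o^4 - sqrt(2)*o^4 - 27*o^3/2 + 3*sqrt(2)*o^3 - 19*sqrt(2)*o^2/2 + 171*o^2/4 - 5*o/4 + 75*sqrt(2)*o/2 + 87/4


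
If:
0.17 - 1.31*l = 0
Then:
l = 0.13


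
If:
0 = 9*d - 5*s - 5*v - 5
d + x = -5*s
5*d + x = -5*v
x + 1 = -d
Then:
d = 7/13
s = 1/5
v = -3/13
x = -20/13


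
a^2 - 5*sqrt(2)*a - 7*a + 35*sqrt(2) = (a - 7)*(a - 5*sqrt(2))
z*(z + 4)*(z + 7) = z^3 + 11*z^2 + 28*z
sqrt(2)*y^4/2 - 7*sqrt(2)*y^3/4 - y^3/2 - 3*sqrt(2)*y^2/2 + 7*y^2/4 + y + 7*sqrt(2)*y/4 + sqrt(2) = (y - 4)*(y + 1/2)*(y - sqrt(2))*(sqrt(2)*y/2 + 1/2)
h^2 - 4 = (h - 2)*(h + 2)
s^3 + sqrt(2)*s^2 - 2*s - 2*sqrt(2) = (s - sqrt(2))*(s + sqrt(2))^2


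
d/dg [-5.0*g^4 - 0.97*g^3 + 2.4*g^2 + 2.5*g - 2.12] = -20.0*g^3 - 2.91*g^2 + 4.8*g + 2.5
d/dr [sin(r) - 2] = cos(r)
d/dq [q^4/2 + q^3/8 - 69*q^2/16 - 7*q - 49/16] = 2*q^3 + 3*q^2/8 - 69*q/8 - 7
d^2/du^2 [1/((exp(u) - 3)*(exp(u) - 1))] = 4*(exp(3*u) - 3*exp(2*u) + exp(u) + 3)*exp(u)/(exp(6*u) - 12*exp(5*u) + 57*exp(4*u) - 136*exp(3*u) + 171*exp(2*u) - 108*exp(u) + 27)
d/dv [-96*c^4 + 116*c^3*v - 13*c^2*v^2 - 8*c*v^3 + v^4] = 116*c^3 - 26*c^2*v - 24*c*v^2 + 4*v^3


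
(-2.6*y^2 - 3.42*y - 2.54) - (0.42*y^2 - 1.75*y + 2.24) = -3.02*y^2 - 1.67*y - 4.78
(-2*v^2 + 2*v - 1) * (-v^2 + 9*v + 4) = 2*v^4 - 20*v^3 + 11*v^2 - v - 4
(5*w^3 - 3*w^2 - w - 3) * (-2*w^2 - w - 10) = -10*w^5 + w^4 - 45*w^3 + 37*w^2 + 13*w + 30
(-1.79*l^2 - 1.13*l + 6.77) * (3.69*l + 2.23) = -6.6051*l^3 - 8.1614*l^2 + 22.4614*l + 15.0971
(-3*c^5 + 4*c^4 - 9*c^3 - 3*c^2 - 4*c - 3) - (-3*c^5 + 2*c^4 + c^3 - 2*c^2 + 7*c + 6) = 2*c^4 - 10*c^3 - c^2 - 11*c - 9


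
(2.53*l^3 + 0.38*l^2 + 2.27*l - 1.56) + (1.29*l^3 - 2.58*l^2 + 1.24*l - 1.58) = 3.82*l^3 - 2.2*l^2 + 3.51*l - 3.14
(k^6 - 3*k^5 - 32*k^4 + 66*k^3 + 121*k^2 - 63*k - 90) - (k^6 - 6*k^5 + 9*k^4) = 3*k^5 - 41*k^4 + 66*k^3 + 121*k^2 - 63*k - 90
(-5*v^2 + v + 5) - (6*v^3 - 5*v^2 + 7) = -6*v^3 + v - 2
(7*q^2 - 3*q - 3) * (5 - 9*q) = -63*q^3 + 62*q^2 + 12*q - 15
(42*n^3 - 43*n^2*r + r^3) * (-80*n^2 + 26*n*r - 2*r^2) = -3360*n^5 + 4532*n^4*r - 1202*n^3*r^2 + 6*n^2*r^3 + 26*n*r^4 - 2*r^5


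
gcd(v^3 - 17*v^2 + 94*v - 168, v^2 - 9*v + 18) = v - 6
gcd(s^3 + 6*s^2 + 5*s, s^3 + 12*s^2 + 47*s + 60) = s + 5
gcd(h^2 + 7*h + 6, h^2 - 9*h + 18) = 1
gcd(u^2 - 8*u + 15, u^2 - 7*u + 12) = u - 3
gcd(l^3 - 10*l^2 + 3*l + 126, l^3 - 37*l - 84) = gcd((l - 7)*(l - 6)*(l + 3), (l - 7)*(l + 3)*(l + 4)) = l^2 - 4*l - 21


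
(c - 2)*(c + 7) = c^2 + 5*c - 14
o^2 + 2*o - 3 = (o - 1)*(o + 3)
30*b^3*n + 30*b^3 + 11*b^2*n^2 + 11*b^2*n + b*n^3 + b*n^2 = (5*b + n)*(6*b + n)*(b*n + b)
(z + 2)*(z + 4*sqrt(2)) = z^2 + 2*z + 4*sqrt(2)*z + 8*sqrt(2)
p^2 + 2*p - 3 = (p - 1)*(p + 3)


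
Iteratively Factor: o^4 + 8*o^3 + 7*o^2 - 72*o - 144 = (o + 3)*(o^3 + 5*o^2 - 8*o - 48) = (o + 3)*(o + 4)*(o^2 + o - 12) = (o - 3)*(o + 3)*(o + 4)*(o + 4)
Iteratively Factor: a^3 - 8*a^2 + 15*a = (a - 5)*(a^2 - 3*a) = a*(a - 5)*(a - 3)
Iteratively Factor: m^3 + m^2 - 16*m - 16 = (m + 4)*(m^2 - 3*m - 4) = (m + 1)*(m + 4)*(m - 4)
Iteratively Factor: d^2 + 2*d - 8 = (d + 4)*(d - 2)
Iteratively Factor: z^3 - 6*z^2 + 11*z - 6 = (z - 1)*(z^2 - 5*z + 6) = (z - 2)*(z - 1)*(z - 3)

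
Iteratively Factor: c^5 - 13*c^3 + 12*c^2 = (c + 4)*(c^4 - 4*c^3 + 3*c^2) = c*(c + 4)*(c^3 - 4*c^2 + 3*c) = c^2*(c + 4)*(c^2 - 4*c + 3) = c^2*(c - 3)*(c + 4)*(c - 1)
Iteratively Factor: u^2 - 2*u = (u)*(u - 2)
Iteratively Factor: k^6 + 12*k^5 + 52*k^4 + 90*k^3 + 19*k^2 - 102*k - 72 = (k + 2)*(k^5 + 10*k^4 + 32*k^3 + 26*k^2 - 33*k - 36) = (k + 1)*(k + 2)*(k^4 + 9*k^3 + 23*k^2 + 3*k - 36) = (k + 1)*(k + 2)*(k + 4)*(k^3 + 5*k^2 + 3*k - 9) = (k + 1)*(k + 2)*(k + 3)*(k + 4)*(k^2 + 2*k - 3) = (k + 1)*(k + 2)*(k + 3)^2*(k + 4)*(k - 1)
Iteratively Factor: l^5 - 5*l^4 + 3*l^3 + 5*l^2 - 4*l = (l + 1)*(l^4 - 6*l^3 + 9*l^2 - 4*l) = (l - 4)*(l + 1)*(l^3 - 2*l^2 + l) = (l - 4)*(l - 1)*(l + 1)*(l^2 - l) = (l - 4)*(l - 1)^2*(l + 1)*(l)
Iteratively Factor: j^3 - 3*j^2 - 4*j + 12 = (j - 3)*(j^2 - 4) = (j - 3)*(j + 2)*(j - 2)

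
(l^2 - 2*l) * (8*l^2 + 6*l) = 8*l^4 - 10*l^3 - 12*l^2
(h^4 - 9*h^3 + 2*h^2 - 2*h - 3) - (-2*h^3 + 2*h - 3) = h^4 - 7*h^3 + 2*h^2 - 4*h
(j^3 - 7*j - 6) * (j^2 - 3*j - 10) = j^5 - 3*j^4 - 17*j^3 + 15*j^2 + 88*j + 60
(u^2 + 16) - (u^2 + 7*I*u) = -7*I*u + 16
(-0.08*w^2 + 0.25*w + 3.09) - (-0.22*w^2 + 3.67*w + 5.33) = 0.14*w^2 - 3.42*w - 2.24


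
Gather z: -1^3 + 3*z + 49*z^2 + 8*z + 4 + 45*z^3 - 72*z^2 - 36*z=45*z^3 - 23*z^2 - 25*z + 3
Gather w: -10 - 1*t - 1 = -t - 11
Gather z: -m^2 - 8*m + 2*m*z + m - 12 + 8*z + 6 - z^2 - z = -m^2 - 7*m - z^2 + z*(2*m + 7) - 6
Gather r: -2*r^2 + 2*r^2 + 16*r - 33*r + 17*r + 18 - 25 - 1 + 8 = 0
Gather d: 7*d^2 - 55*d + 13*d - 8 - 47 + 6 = 7*d^2 - 42*d - 49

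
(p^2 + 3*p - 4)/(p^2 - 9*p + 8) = (p + 4)/(p - 8)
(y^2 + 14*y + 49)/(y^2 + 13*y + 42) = (y + 7)/(y + 6)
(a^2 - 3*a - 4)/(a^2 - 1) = (a - 4)/(a - 1)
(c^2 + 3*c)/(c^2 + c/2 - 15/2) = 2*c/(2*c - 5)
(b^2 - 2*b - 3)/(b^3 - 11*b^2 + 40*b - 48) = (b + 1)/(b^2 - 8*b + 16)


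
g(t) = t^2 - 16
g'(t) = 2*t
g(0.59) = -15.65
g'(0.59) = 1.18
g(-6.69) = 28.76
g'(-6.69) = -13.38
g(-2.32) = -10.62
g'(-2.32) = -4.64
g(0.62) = -15.62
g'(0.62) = 1.24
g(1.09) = -14.81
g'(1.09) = 2.18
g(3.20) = -5.76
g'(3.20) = 6.40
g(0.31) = -15.90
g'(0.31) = 0.62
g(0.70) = -15.51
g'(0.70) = 1.40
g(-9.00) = 65.00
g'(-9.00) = -18.00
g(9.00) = 65.00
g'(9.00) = 18.00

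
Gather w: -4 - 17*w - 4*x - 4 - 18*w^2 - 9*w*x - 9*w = -18*w^2 + w*(-9*x - 26) - 4*x - 8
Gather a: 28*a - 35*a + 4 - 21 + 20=3 - 7*a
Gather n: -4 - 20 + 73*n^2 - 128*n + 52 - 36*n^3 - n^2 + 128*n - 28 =-36*n^3 + 72*n^2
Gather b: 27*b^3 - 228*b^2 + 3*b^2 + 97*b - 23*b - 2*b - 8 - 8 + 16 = 27*b^3 - 225*b^2 + 72*b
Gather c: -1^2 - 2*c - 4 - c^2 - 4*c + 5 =-c^2 - 6*c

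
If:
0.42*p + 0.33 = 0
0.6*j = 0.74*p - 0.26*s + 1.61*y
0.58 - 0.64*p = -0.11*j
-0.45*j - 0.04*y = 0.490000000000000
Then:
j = -9.84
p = -0.79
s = 630.40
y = 98.50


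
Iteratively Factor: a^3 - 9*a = (a + 3)*(a^2 - 3*a) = a*(a + 3)*(a - 3)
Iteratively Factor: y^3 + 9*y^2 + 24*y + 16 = (y + 1)*(y^2 + 8*y + 16) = (y + 1)*(y + 4)*(y + 4)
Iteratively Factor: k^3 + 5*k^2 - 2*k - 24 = (k + 3)*(k^2 + 2*k - 8) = (k - 2)*(k + 3)*(k + 4)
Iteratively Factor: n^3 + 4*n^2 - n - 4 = (n - 1)*(n^2 + 5*n + 4) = (n - 1)*(n + 4)*(n + 1)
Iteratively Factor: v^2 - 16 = (v + 4)*(v - 4)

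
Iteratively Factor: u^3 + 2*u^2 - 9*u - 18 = (u + 3)*(u^2 - u - 6) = (u - 3)*(u + 3)*(u + 2)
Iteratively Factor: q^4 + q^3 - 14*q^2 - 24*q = (q + 3)*(q^3 - 2*q^2 - 8*q) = (q + 2)*(q + 3)*(q^2 - 4*q) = (q - 4)*(q + 2)*(q + 3)*(q)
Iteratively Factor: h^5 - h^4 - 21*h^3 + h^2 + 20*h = (h)*(h^4 - h^3 - 21*h^2 + h + 20) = h*(h - 1)*(h^3 - 21*h - 20) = h*(h - 1)*(h + 4)*(h^2 - 4*h - 5) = h*(h - 5)*(h - 1)*(h + 4)*(h + 1)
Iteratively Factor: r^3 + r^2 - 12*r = (r)*(r^2 + r - 12) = r*(r + 4)*(r - 3)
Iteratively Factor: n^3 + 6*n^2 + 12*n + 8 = (n + 2)*(n^2 + 4*n + 4) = (n + 2)^2*(n + 2)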